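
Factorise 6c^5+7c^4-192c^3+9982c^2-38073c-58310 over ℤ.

(6c+7)(c+14)(c-5)(c^2-9c+119)

Among the possible rational roots, c = 5 is a root, so (c-5) divides it; the quotient is 6c^4+37c^3-7c^2+9947c+11662.
Next, c = -14 is a root, so (c+14) divides it; the quotient is 6c^3-47c^2+651c+833.
Then c = -7/6 is a root, so (6c+7) is a factor; dividing leaves c^2-9c+119.
The quadratic c^2-9c+119 has discriminant -395 < 0 and is irreducible over ℤ.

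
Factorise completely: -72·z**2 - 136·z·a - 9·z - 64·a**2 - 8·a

-(8·z + 8·a + 1)·(9·z + 8·a)

Group: -9·z·(8·z + 8·a + 1) - 8·a·(8·z + 8·a + 1); both groups contain (8·z + 8·a + 1).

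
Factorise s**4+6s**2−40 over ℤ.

Substitute u = s**2 to get a quadratic in u, then factor.
s**2−4 is a difference of squares.
s**2+10 is irreducible over ℤ (always positive, so no real roots).

(s+2)(s−2)(s**2+10)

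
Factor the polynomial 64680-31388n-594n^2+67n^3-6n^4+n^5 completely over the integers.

(n+11)(n-14)(n-2)(n^2-n+210)

By the rational root theorem, n = -11 is a root, giving the factor (n+11) and quotient n^4-17n^3+254n^2-3388n+5880.
Next, n = 2 is a root, so (n-2) is a factor; dividing leaves n^3-15n^2+224n-2940.
Then n = 14 is a root, giving the factor (n-14) and quotient n^2-n+210.
The quadratic n^2-n+210 has discriminant -839 < 0 and is irreducible over ℤ.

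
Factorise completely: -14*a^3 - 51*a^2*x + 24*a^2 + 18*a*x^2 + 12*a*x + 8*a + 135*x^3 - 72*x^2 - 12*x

Group: 2*a*(-7*a^2 - 36*a*x + 12*a - 45*x^2 + 24*x + 4) - 3*x*(-7*a^2 - 36*a*x + 12*a - 45*x^2 + 24*x + 4); both groups contain (-7*a^2 - 36*a*x + 12*a - 45*x^2 + 24*x + 4), so (2*a - 3*x) is a factor with cofactor -7*a^2 - 36*a*x + 12*a - 45*x^2 + 24*x + 4.
The cofactor groups again: -7*a^2 - 36*a*x + 12*a - 45*x^2 + 24*x + 4 = -7*a*(a + 3*x - 2) + (-15*x - 2)*(a + 3*x - 2); both groups contain (a + 3*x - 2), giving -(7*a + 15*x + 2)*(a + 3*x - 2).

-(2*a - 3*x)*(7*a + 15*x + 2)*(a + 3*x - 2)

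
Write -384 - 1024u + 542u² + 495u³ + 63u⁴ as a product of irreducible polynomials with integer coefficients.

(3u + 1)(3u + 8)(7u - 8)(u + 6)

Testing divisors of the constant over divisors of the leading coefficient, u = -8/3 is a root, so (3u + 8) divides it; the quotient is 21u³ + 109u² - 110u - 48.
Then u = -1/3 is a root, giving the factor (3u + 1) and quotient 7u² + 34u - 48.
The remaining quadratic factors as (7u - 8)(u + 6).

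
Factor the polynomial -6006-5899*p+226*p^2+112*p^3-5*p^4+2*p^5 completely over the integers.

By the rational root theorem, p = -11/2 is a root, giving the factor (2*p+11) and quotient p^4-8*p^3+100*p^2-437*p-546.
Continuing, p = -1 is a root, so (p+1) divides it; the quotient is p^3-9*p^2+109*p-546.
Continuing, p = 6 is a root, so (p-6) is a factor; dividing leaves p^2-3*p+91.
The quadratic p^2-3*p+91 has discriminant -355 < 0 and is irreducible over ℤ.

(2*p+11)*(p+1)*(p-6)*(p^2-3*p+91)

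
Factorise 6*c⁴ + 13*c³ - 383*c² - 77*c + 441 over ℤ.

(6*c + 7)*(c + 9)*(c - 1)*(c - 7)

Among the possible rational roots, c = 7 is a root, so (c - 7) divides it; the quotient is 6*c³ + 55*c² + 2*c - 63.
Then c = -7/6 is a root, giving the factor (6*c + 7) and quotient c² + 8*c - 9.
The remaining quadratic factors as (c - 1)(c + 9).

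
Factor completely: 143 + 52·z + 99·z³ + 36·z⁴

(4·z + 11)·(9·z³ + 13)

Group as (36·z⁴ + 52·z) + (99·z³ + 143) = 4·z·(9·z³ + 13) + 11·(9·z³ + 13).
Both groups share the factor (9·z³ + 13).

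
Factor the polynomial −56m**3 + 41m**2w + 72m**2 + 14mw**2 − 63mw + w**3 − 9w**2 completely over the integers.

−(7m + w − 9)(8m + w)(m − w)

Group: 8m(−7m**2 + 6mw + 9m + w**2 − 9w) + w(−7m**2 + 6mw + 9m + w**2 − 9w); both groups contain (−7m**2 + 6mw + 9m + w**2 − 9w), so (8m + w) is a factor with cofactor −7m**2 + 6mw + 9m + w**2 − 9w.
The cofactor groups again: −7m**2 + 6mw + 9m + w**2 − 9w = −m(7m + w − 9) + w(7m + w − 9); both groups contain (7m + w − 9), giving −(m − w)(7m + w − 9).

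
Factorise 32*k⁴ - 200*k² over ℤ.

8*k²*(2*k + 5)*(2*k - 5)

Factor out 8*k², leaving 4*k² - 25, which is a difference of two squares.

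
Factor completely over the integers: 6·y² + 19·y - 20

Need a pair with product 6·(-20) = -120 and sum 19: that's 24 and -5.
Split the middle term: 6·y² + 24·y - 5·y - 20 = 6·y·(y + 4) - 5·(y + 4).

(6·y - 5)·(y + 4)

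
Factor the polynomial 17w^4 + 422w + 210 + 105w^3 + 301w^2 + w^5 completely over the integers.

By the rational root theorem, w = -1 is a root, so (w + 1) divides it; the quotient is w^4 + 16w^3 + 89w^2 + 212w + 210.
Then w = -5 is a root, so (w + 5) divides it; the quotient is w^3 + 11w^2 + 34w + 42.
Next, w = -7 is a root, giving the factor (w + 7) and quotient w^2 + 4w + 6.
The quadratic w^2 + 4w + 6 has discriminant -8 < 0 and is irreducible over ℤ.

(w + 1)(w + 5)(w + 7)(w^2 + 4w + 6)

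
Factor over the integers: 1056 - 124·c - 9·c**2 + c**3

(c + 11)·(c - 12)·(c - 8)

Trying the rational-root candidates, c = 12 is a root, so (c - 12) is a factor; dividing leaves c**2 + 3·c - 88.
The remaining quadratic factors as (c + 11)(c - 8).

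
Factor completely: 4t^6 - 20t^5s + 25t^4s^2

Every term has a factor of t^4; factoring it out leaves 4t^2 - 20ts + 25s^2.
Recognize a perfect-square trinomial with the parts 5s and 2t.

t^4(2t - 5s)^2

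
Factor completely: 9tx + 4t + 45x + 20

(9x + 4)(t + 5)

Group as (9tx + 4t) + (45x + 20) = t(9x + 4) + 5(9x + 4).
Both groups share the factor (9x + 4).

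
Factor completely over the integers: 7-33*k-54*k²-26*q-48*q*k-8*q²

Group: -2*q*(4*q+6*k-1) + (-9*k-7)*(4*q+6*k-1); both groups contain (4*q+6*k-1).

-(4*q+6*k-1)*(2*q+9*k+7)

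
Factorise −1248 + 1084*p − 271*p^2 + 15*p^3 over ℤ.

(3*p − 8)*(5*p − 12)*(p − 13)

By the rational root theorem, p = 12/5 is a root, so (5*p − 12) divides it; the quotient is 3*p^2 − 47*p + 104.
The remaining quadratic factors as (p − 13)(3*p − 8).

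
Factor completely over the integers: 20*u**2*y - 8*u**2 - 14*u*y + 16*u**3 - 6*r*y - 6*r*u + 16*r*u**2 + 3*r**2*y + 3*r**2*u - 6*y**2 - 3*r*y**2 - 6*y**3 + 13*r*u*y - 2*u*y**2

(3*r + 4*u + 3*y)*(r + 4*u - 2*y - 2)*(u + y)

Group: u*(3*r**2 + 16*r*u - 3*r*y - 6*r + 16*u**2 + 4*u*y - 8*u - 6*y**2 - 6*y) + y*(3*r**2 + 16*r*u - 3*r*y - 6*r + 16*u**2 + 4*u*y - 8*u - 6*y**2 - 6*y); both groups contain (3*r**2 + 16*r*u - 3*r*y - 6*r + 16*u**2 + 4*u*y - 8*u - 6*y**2 - 6*y), so (u + y) is a factor with cofactor 3*r**2 + 16*r*u - 3*r*y - 6*r + 16*u**2 + 4*u*y - 8*u - 6*y**2 - 6*y.
The cofactor groups again: 3*r**2 + 16*r*u - 3*r*y - 6*r + 16*u**2 + 4*u*y - 8*u - 6*y**2 - 6*y = r*(3*r + 4*u + 3*y) + (4*u - 2*y - 2)*(3*r + 4*u + 3*y); both groups contain (3*r + 4*u + 3*y), giving (r + 4*u - 2*y - 2)*(3*r + 4*u + 3*y).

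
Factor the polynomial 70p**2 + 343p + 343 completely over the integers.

Pull out the common factor 7, then factor the remaining trinomial.

7(2p + 7)(5p + 7)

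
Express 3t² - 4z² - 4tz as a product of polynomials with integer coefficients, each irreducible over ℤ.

(3t + 2z)(t - 2z)

Group: 3t(t - 2z) + 2z(t - 2z); both groups contain (t - 2z).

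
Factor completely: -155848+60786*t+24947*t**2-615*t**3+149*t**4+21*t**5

(3*t+11)*(7*t-11)*(t+14)*(t**2-9*t+92)

Among the possible rational roots, t = 11/7 is a root, so (7*t-11) divides it; the quotient is 3*t**4+26*t**3-47*t**2+3490*t+14168.
Next, t = -14 is a root, so (t+14) is a factor; dividing leaves 3*t**3-16*t**2+177*t+1012.
Next, t = -11/3 is a root, giving the factor (3*t+11) and quotient t**2-9*t+92.
The quadratic t**2-9*t+92 has discriminant -287 < 0 and is irreducible over ℤ.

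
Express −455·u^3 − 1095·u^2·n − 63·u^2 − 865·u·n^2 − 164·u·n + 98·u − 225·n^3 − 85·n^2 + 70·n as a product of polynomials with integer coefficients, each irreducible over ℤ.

−(5·u + 5·n − 2)·(7·u + 5·n)·(13·u + 9·n + 7)

Group: 5·u·(−91·u^2 − 128·u·n − 49·u − 45·n^2 − 35·n) + (5·n − 2)·(−91·u^2 − 128·u·n − 49·u − 45·n^2 − 35·n); both groups contain (−91·u^2 − 128·u·n − 49·u − 45·n^2 − 35·n), so (5·u + 5·n − 2) is a factor with cofactor −91·u^2 − 128·u·n − 49·u − 45·n^2 − 35·n.
The cofactor groups again: −91·u^2 − 128·u·n − 49·u − 45·n^2 − 35·n = −7·u·(13·u + 9·n + 7) − 5·n·(13·u + 9·n + 7); both groups contain (13·u + 9·n + 7), giving −(7·u + 5·n)·(13·u + 9·n + 7).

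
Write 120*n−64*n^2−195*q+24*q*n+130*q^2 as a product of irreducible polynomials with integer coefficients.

(13*q−8*n)*(10*q+8*n−15)

Group: 10*q*(13*q−8*n) + (8*n−15)*(13*q−8*n); both groups contain (13*q−8*n).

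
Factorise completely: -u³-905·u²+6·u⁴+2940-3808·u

(2·u+15)·(3·u-2)·(u+7)·(u-14)

Trying the rational-root candidates, u = -7 is a root, giving the factor (u+7) and quotient 6·u³-43·u²-604·u+420.
Then u = 2/3 is a root, so (3·u-2) divides it; the quotient is 2·u²-13·u-210.
The remaining quadratic factors as (2·u+15)(u-14).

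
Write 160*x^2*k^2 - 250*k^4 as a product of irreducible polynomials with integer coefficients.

Every term has a factor of 10*k^2. Then 16*x^2 - 25*k^2 = (4*x)² − (5*k)².

10*k^2*(4*x - 5*k)*(4*x + 5*k)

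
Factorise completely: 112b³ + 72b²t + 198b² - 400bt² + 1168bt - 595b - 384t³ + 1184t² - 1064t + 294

Group: 7b(16b² - 8bt + 42b - 48t² + 112t - 49) + (8t - 6)(16b² - 8bt + 42b - 48t² + 112t - 49); both groups contain (16b² - 8bt + 42b - 48t² + 112t - 49), so (7b + 8t - 6) is a factor with cofactor 16b² - 8bt + 42b - 48t² + 112t - 49.
The cofactor groups again: 16b² - 8bt + 42b - 48t² + 112t - 49 = 2b(8b + 12t - 7) + (-4t + 7)(8b + 12t - 7); both groups contain (8b + 12t - 7), giving (2b - 4t + 7)(8b + 12t - 7).

(2b - 4t + 7)(7b + 8t - 6)(8b + 12t - 7)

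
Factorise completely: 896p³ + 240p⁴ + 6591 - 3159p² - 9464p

(3p + 13)(4p + 13)(4p - 13)(5p - 3)

Among the possible rational roots, p = -13/4 is a root, giving the factor (4p + 13) and quotient 60p³ + 29p² - 884p + 507.
Next, p = -13/3 is a root, so (3p + 13) is a factor; dividing leaves 20p² - 77p + 39.
The remaining quadratic factors as (5p - 3)(4p - 13).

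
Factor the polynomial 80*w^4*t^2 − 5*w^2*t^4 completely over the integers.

Every term has a factor of 5*w^2*t^2. Then 16*w^2 − t^2 = (4*w)² − (t)².

5*t^2*w^2*(4*w − t)*(4*w + t)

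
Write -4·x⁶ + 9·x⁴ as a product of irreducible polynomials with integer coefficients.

Every term has a factor of x⁴; factoring it out leaves -4·x² + 9.
Recognize a difference of squares with the parts 3 and 2·x.

-x⁴·(2·x + 3)·(2·x - 3)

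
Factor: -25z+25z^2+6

Need a pair with product 25·6 = 150 and sum -25: that's -10 and -15.
Split the middle term: 25z^2-10z - 15z+6 = 5z(5z-2) - 3(5z-2).

(5z-2)(5z-3)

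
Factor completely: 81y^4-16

(3y)⁴ − (2)⁴ = ((3y)² − (2)²)((3y)² + (2)²); the first factor splits again, the second (9y^2+4) is irreducible.

(3y+2)(3y-2)(9y^2+4)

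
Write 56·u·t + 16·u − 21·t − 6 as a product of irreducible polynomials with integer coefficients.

Group as (56·u·t + 16·u) + (−21·t − 6) = 8·u·(7·t + 2) − 3·(7·t + 2).
Both groups share the factor (7·t + 2).

(7·t + 2)·(8·u − 3)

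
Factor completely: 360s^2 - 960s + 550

Pull out the common factor 10, then factor the remaining trinomial.

10(6s - 11)(6s - 5)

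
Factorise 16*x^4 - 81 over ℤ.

Difference of squares twice: with A = 2*x and B = 3, A⁴ − B⁴ = (A² − B²)(A² + B²), and A² − B² factors again.

(2*x + 3)*(2*x - 3)*(4*x^2 + 9)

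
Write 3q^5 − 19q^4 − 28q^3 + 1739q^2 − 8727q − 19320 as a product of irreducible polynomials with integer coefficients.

Among the possible rational roots, q = 7 is a root, so (q − 7) divides it; the quotient is 3q^4 + 2q^3 − 14q^2 + 1641q + 2760.
Next, q = −8 is a root, so (q + 8) divides it; the quotient is 3q^3 − 22q^2 + 162q + 345.
Then q = −5/3 is a root, giving the factor (3q + 5) and quotient q^2 − 9q + 69.
The quadratic q^2 − 9q + 69 has discriminant −195 < 0 and is irreducible over ℤ.

(3q + 5)(q + 8)(q − 7)(q^2 − 9q + 69)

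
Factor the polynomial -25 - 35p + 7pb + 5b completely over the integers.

(7p + 5)(b - 5)

Group as (7pb - 35p) + (5b - 25) = 7p(b - 5) + 5(b - 5).
Both groups share the factor (b - 5).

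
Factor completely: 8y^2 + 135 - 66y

Need a pair with product 8·135 = 1080 and sum -66: that's -36 and -30.
Split the middle term: 8y^2 - 36y - 30y + 135 = 4y(2y - 9) - 15(2y - 9).

(2y - 9)(4y - 15)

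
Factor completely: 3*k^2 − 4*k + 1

Need a pair with product 3·1 = 3 and sum −4: that's −3 and −1.
Split the middle term: 3*k^2 − 3*k − k + 1 = 3*k*(k − 1) − (k − 1).

(3*k − 1)*(k − 1)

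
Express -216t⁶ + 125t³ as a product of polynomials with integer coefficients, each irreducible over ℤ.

Pull out the common factor t³, leaving -216t³ + 125.
Recognize a difference of cubes with the parts 5 and 6t.

-t³(6t - 5)(36t² + 30t + 25)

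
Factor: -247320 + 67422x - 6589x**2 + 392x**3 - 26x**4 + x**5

Trying the rational-root candidates, x = 9 is a root, giving the factor (x - 9) and quotient x**4 - 17x**3 + 239x**2 - 4438x + 27480.
Then x = 12 is a root, so (x - 12) is a factor; dividing leaves x**3 - 5x**2 + 179x - 2290.
Next, x = 10 is a root, giving the factor (x - 10) and quotient x**2 + 5x + 229.
The quadratic x**2 + 5x + 229 has discriminant -891 < 0 and is irreducible over ℤ.

(x - 10)(x - 12)(x - 9)(x**2 + 5x + 229)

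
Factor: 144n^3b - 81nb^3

9bn(4n - 3b)(4n + 3b)

Pull out the common factor 9nb; 16n^2 - 9b^2 is a difference of squares.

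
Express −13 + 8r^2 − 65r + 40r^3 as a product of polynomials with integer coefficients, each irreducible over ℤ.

Group as (40r^3 − 65r) + (8r^2 − 13) = 5r(8r^2 − 13) + (8r^2 − 13).
Both groups share the factor (8r^2 − 13).

(5r + 1)(8r^2 − 13)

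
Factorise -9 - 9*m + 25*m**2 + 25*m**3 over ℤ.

Among the possible rational roots, m = -1 is a root, so (m + 1) is a factor; dividing leaves 25*m**2 - 9.
The remaining quadratic factors as (5*m - 3)(5*m + 3).

(5*m + 3)*(5*m - 3)*(m + 1)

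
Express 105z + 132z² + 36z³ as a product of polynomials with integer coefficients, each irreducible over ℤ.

3z(2z + 5)(6z + 7)

Pull out the common factor 3z, then factor the remaining trinomial.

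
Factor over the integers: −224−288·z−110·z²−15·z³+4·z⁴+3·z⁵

Testing divisors of the constant over divisors of the leading coefficient, z = 4 is a root, giving the factor (z−4) and quotient 3·z⁴+16·z³+49·z²+86·z+56.
Then z = −2 is a root, so (z+2) divides it; the quotient is 3·z³+10·z²+29·z+28.
Then z = −4/3 is a root, giving the factor (3·z+4) and quotient z²+2·z+7.
The quadratic z²+2·z+7 has discriminant −24 < 0 and is irreducible over ℤ.

(3·z+4)·(z+2)·(z−4)·(z²+2·z+7)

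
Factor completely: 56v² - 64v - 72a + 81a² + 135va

Group: 7v(8v + 9a) + (9a - 8)(8v + 9a); both groups contain (8v + 9a).

(7v + 9a - 8)(8v + 9a)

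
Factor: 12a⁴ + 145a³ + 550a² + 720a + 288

(3a + 4)(4a + 3)(a + 4)(a + 6)

Trying the rational-root candidates, a = -4 is a root, so (a + 4) is a factor; dividing leaves 12a³ + 97a² + 162a + 72.
Continuing, a = -6 is a root, so (a + 6) is a factor; dividing leaves 12a² + 25a + 12.
The remaining quadratic factors as (3a + 4)(4a + 3).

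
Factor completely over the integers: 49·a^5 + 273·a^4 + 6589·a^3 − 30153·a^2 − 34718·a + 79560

(7·a + 13)·(7·a − 9)·(a − 4)·(a^2 + 9·a + 170)

Testing divisors of the constant over divisors of the leading coefficient, a = 4 is a root, giving the factor (a − 4) and quotient 49·a^4 + 469·a^3 + 8465·a^2 + 3707·a − 19890.
Continuing, a = −13/7 is a root, so (7·a + 13) divides it; the quotient is 7·a^3 + 54·a^2 + 1109·a − 1530.
Next, a = 9/7 is a root, giving the factor (7·a − 9) and quotient a^2 + 9·a + 170.
The quadratic a^2 + 9·a + 170 has discriminant −599 < 0 and is irreducible over ℤ.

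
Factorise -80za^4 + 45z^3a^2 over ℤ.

5a^2z(3z - 4a)(3z + 4a)

Every term has a factor of 5za^2. Then 9z^2 - 16a^2 = (3z)² − (4a)².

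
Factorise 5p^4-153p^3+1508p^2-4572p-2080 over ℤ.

Trying the rational-root candidates, p = 13 is a root, so (p-13) is a factor; dividing leaves 5p^3-88p^2+364p+160.
Then p = 8 is a root, so (p-8) divides it; the quotient is 5p^2-48p-20.
The remaining quadratic factors as (5p+2)(p-10).

(5p+2)(p-10)(p-13)(p-8)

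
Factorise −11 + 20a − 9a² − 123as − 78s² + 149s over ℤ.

Group: −9a(a + 13s − 1) + (−6s + 11)(a + 13s − 1); both groups contain (a + 13s − 1).

−(9a + 6s − 11)(a + 13s − 1)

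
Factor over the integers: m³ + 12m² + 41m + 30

(m + 1)(m + 5)(m + 6)

Trying the rational-root candidates, m = -5 is a root, so (m + 5) divides it; the quotient is m² + 7m + 6.
The remaining quadratic factors as (m + 1)(m + 6).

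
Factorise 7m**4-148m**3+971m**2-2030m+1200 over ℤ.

By the rational root theorem, m = 1 is a root, giving the factor (m-1) and quotient 7m**3-141m**2+830m-1200.
Next, m = 8 is a root, so (m-8) is a factor; dividing leaves 7m**2-85m+150.
The remaining quadratic factors as (m-10)(7m-15).

(7m-15)(m-1)(m-10)(m-8)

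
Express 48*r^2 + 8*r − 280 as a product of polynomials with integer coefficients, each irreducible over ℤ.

8*(2*r + 5)*(3*r − 7)

Pull out the common factor 8, then factor the remaining trinomial.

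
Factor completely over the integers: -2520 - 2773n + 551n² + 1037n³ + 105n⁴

Testing divisors of the constant over divisors of the leading coefficient, n = -7/5 is a root, so (5n + 7) divides it; the quotient is 21n³ + 178n² - 139n - 360.
Continuing, n = -9 is a root, so (n + 9) divides it; the quotient is 21n² - 11n - 40.
The remaining quadratic factors as (7n + 8)(3n - 5).

(3n - 5)(5n + 7)(7n + 8)(n + 9)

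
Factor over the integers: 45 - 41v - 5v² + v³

(v + 5)(v - 1)(v - 9)

By the rational root theorem, v = 1 is a root, so (v - 1) divides it; the quotient is v² - 4v - 45.
The remaining quadratic factors as (v - 9)(v + 5).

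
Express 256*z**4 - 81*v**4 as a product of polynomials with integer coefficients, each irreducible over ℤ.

(4*z - 3*v)*(4*z + 3*v)*(16*z**2 + 9*v**2)

Difference of squares twice: with A = 4*z and B = 3*v, A⁴ − B⁴ = (A² − B²)(A² + B²), and A² − B² factors again.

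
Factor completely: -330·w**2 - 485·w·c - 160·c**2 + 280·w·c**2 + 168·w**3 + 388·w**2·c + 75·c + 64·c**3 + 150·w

Group: 2·w·(84·w**2 + 152·w·c - 165·w + 64·c**2 - 160·c + 75) + c·(84·w**2 + 152·w·c - 165·w + 64·c**2 - 160·c + 75); both groups contain (84·w**2 + 152·w·c - 165·w + 64·c**2 - 160·c + 75), so (2·w + c) is a factor with cofactor 84·w**2 + 152·w·c - 165·w + 64·c**2 - 160·c + 75.
The cofactor groups again: 84·w**2 + 152·w·c - 165·w + 64·c**2 - 160·c + 75 = 12·w·(7·w + 8·c - 5) + (8·c - 15)·(7·w + 8·c - 5); both groups contain (7·w + 8·c - 5), giving (12·w + 8·c - 15)·(7·w + 8·c - 5).

(12·w + 8·c - 15)·(7·w + 8·c - 5)·(2·w + c)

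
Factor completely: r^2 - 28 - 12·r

Two integers with product -28 and sum -12 are 2 and -14.

(r + 2)·(r - 14)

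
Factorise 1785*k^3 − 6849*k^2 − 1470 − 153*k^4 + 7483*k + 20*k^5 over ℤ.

(4*k − 1)*(5*k − 7)*(k − 3)*(k^2 − 3*k + 70)

By the rational root theorem, k = 7/5 is a root, so (5*k − 7) is a factor; dividing leaves 4*k^4 − 25*k^3 + 322*k^2 − 919*k + 210.
Continuing, k = 3 is a root, so (k − 3) divides it; the quotient is 4*k^3 − 13*k^2 + 283*k − 70.
Continuing, k = 1/4 is a root, giving the factor (4*k − 1) and quotient k^2 − 3*k + 70.
The quadratic k^2 − 3*k + 70 has discriminant −271 < 0 and is irreducible over ℤ.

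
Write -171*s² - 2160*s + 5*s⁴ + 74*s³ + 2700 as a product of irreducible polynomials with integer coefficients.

(5*s - 6)*(s + 15)*(s + 6)*(s - 5)

By the rational root theorem, s = 6/5 is a root, giving the factor (5*s - 6) and quotient s³ + 16*s² - 15*s - 450.
Then s = 5 is a root, so (s - 5) divides it; the quotient is s² + 21*s + 90.
The remaining quadratic factors as (s + 6)(s + 15).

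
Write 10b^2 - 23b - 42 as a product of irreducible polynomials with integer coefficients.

Need a pair with product 10·(-42) = -420 and sum -23: that's -35 and 12.
Split the middle term: 10b^2 - 35b + 12b - 42 = 5b(2b - 7) + 6(2b - 7).

(2b - 7)(5b + 6)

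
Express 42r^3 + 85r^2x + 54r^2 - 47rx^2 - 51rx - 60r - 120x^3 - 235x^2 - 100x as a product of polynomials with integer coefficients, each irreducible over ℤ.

Group: 3r(14r^2 + 5rx + 18r - 24x^2 - 47x - 20) + 5x(14r^2 + 5rx + 18r - 24x^2 - 47x - 20); both groups contain (14r^2 + 5rx + 18r - 24x^2 - 47x - 20), so (3r + 5x) is a factor with cofactor 14r^2 + 5rx + 18r - 24x^2 - 47x - 20.
The cofactor groups again: 14r^2 + 5rx + 18r - 24x^2 - 47x - 20 = 2r(7r - 8x - 5) + (3x + 4)(7r - 8x - 5); both groups contain (7r - 8x - 5), giving (2r + 3x + 4)(7r - 8x - 5).

(2r + 3x + 4)(3r + 5x)(7r - 8x - 5)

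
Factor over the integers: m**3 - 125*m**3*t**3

Pull out the common factor m**3, leaving -125*t**3 + 1.
Recognize a difference of cubes with the parts 1 and 5*t.

-m**3*(5*t - 1)*(25*t**2 + 5*t + 1)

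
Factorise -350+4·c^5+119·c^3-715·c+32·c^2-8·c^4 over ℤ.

Among the possible rational roots, c = -1/2 is a root, giving the factor (2·c+1) and quotient 2·c^4-5·c^3+62·c^2-15·c-350.
Then c = -2 is a root, so (c+2) is a factor; dividing leaves 2·c^3-9·c^2+80·c-175.
Next, c = 5/2 is a root, so (2·c-5) is a factor; dividing leaves c^2-2·c+35.
The quadratic c^2-2·c+35 has discriminant -136 < 0 and is irreducible over ℤ.

(2·c+1)·(2·c-5)·(c+2)·(c^2-2·c+35)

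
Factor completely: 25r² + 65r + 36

(5r + 4)(5r + 9)

Need a pair with product 25·36 = 900 and sum 65: that's 20 and 45.
Split the middle term: 25r² + 20r + 45r + 36 = 5r(5r + 4) + 9(5r + 4).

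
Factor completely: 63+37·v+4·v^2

(4·v+9)·(v+7)

Need a pair with product 4·63 = 252 and sum 37: that's 9 and 28.
Split the middle term: 4·v^2+9·v + 28·v+63 = v·(4·v+9) + 7·(4·v+9).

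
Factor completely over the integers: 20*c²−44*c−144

4*(5*c+9)*(c−4)

Pull out the common factor 4, then factor the remaining trinomial.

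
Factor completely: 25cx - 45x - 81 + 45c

Group as (25cx + 45c) + (-45x - 81) = 5c(5x + 9) - 9(5x + 9).
Both groups share the factor (5x + 9).

(5c - 9)(5x + 9)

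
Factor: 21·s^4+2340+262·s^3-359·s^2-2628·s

(3·s+10)·(7·s-6)·(s+13)·(s-3)

Trying the rational-root candidates, s = 3 is a root, so (s-3) divides it; the quotient is 21·s^3+325·s^2+616·s-780.
Then s = 6/7 is a root, giving the factor (7·s-6) and quotient 3·s^2+49·s+130.
The remaining quadratic factors as (s+13)(3·s+10).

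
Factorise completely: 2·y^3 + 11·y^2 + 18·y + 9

Among the possible rational roots, y = −1 is a root, giving the factor (y + 1) and quotient 2·y^2 + 9·y + 9.
The remaining quadratic factors as (y + 3)(2·y + 3).

(2·y + 3)·(y + 1)·(y + 3)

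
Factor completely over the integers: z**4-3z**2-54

(z+3)(z-3)(z**2+6)

Substitute u = z**2 to get a quadratic in u, then factor.
z**2-9 is a difference of squares.
z**2+6 is irreducible over ℤ (always positive, so no real roots).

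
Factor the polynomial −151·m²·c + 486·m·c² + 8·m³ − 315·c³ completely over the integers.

(m − 15·c)·(m − 3·c)·(8·m − 7·c)

Group: 8·m·(m² − 18·m·c + 45·c²) − 7·c·(m² − 18·m·c + 45·c²); both groups contain (m² − 18·m·c + 45·c²), so (8·m − 7·c) is a factor with cofactor m² − 18·m·c + 45·c².
The cofactor groups again: m² − 18·m·c + 45·c² = m·(m − 3·c) − 15·c·(m − 3·c); both groups contain (m − 3·c), giving (m − 15·c)·(m − 3·c).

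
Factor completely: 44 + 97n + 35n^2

Need a pair with product 35·44 = 1540 and sum 97: that's 20 and 77.
Split the middle term: 35n^2 + 20n + 77n + 44 = 5n(7n + 4) + 11(7n + 4).

(5n + 11)(7n + 4)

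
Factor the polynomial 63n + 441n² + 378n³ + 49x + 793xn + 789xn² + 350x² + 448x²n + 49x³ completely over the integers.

Group: 7x(7x² + 55xn + 50x + 42n² + 49n + 7) + 9n(7x² + 55xn + 50x + 42n² + 49n + 7); both groups contain (7x² + 55xn + 50x + 42n² + 49n + 7), so (7x + 9n) is a factor with cofactor 7x² + 55xn + 50x + 42n² + 49n + 7.
The cofactor groups again: 7x² + 55xn + 50x + 42n² + 49n + 7 = x(7x + 6n + 1) + (7n + 7)(7x + 6n + 1); both groups contain (7x + 6n + 1), giving (x + 7n + 7)(7x + 6n + 1).

(7x + 6n + 1)(x + 7n + 7)(7x + 9n)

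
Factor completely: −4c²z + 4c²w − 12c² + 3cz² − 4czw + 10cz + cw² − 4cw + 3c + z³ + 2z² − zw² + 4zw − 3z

−(z − w + 3)(4c + z + w − 1)(c − z)

Group: 4c(−cz + cw − 3c + z² − zw + 3z) + (z + w − 1)(−cz + cw − 3c + z² − zw + 3z); both groups contain (−cz + cw − 3c + z² − zw + 3z), so (4c + z + w − 1) is a factor with cofactor −cz + cw − 3c + z² − zw + 3z.
The cofactor groups again: −cz + cw − 3c + z² − zw + 3z = −c(z − w + 3) + z(z − w + 3); both groups contain (z − w + 3), giving −(c − z)(z − w + 3).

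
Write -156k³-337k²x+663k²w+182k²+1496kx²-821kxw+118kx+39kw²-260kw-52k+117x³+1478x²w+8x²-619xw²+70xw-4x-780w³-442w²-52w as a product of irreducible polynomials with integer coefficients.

Group: 3k(-52k²+113kx+13kw+26k+9x²+122xw+2x+65w²+26w) + (13x-12w-2)(-52k²+113kx+13kw+26k+9x²+122xw+2x+65w²+26w); both groups contain (-52k²+113kx+13kw+26k+9x²+122xw+2x+65w²+26w), so (3k+13x-12w-2) is a factor with cofactor -52k²+113kx+13kw+26k+9x²+122xw+2x+65w²+26w.
The cofactor groups again: -52k²+113kx+13kw+26k+9x²+122xw+2x+65w²+26w = -13k(4k-9x-5w-2) + (-x-13w)(4k-9x-5w-2); both groups contain (4k-9x-5w-2), giving -(13k+x+13w)(4k-9x-5w-2).

-(13k+x+13w)(3k+13x-12w-2)(4k-9x-5w-2)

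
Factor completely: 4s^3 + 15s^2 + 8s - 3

Among the possible rational roots, s = -1 is a root, so (s + 1) divides it; the quotient is 4s^2 + 11s - 3.
The remaining quadratic factors as (s + 3)(4s - 1).

(4s - 1)(s + 1)(s + 3)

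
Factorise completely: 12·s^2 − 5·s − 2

Need a pair with product 12·(−2) = −24 and sum −5: that's −8 and 3.
Split the middle term: 12·s^2 − 8·s + 3·s − 2 = 4·s·(3·s − 2) + (3·s − 2).

(3·s − 2)·(4·s + 1)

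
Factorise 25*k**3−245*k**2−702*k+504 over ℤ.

(5*k+14)*(5*k−3)*(k−12)

Trying the rational-root candidates, k = 3/5 is a root, so (5*k−3) divides it; the quotient is 5*k**2−46*k−168.
The remaining quadratic factors as (5*k+14)(k−12).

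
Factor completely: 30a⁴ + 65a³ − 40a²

5a²(2a − 1)(3a + 8)

Pull out the common factor 5a², then factor the remaining trinomial.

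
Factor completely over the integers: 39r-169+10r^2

(2r+13)(5r-13)

Need a pair with product 10·(-169) = -1690 and sum 39: that's 65 and -26.
Split the middle term: 10r^2+65r - 26r-169 = 5r(2r+13) - 13(2r+13).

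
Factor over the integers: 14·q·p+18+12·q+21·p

(2·q+3)·(7·p+6)

Group as (14·q·p+12·q) + (21·p+18) = 2·q·(7·p+6) + 3·(7·p+6).
Both groups share the factor (7·p+6).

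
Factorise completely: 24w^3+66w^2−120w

6w(4w−5)(w+4)

Pull out the common factor 6w, then factor the remaining trinomial.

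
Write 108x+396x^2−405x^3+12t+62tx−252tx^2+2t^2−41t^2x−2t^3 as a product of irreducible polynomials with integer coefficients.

−(2t+5x−6)(t+9x)(t+9x+2)

Group: 2t(−t^2−18tx−2t−81x^2−18x) + (5x−6)(−t^2−18tx−2t−81x^2−18x); both groups contain (−t^2−18tx−2t−81x^2−18x), so (2t+5x−6) is a factor with cofactor −t^2−18tx−2t−81x^2−18x.
The cofactor groups again: −t^2−18tx−2t−81x^2−18x = −t(t+9x+2) − 9x(t+9x+2); both groups contain (t+9x+2), giving −(t+9x)(t+9x+2).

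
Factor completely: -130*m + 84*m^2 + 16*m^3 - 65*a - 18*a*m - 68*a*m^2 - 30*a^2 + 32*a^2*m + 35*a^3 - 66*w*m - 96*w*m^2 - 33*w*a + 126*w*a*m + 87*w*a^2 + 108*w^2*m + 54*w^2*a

Group: 9*w*(6*w*a + 12*w*m + 5*a^2 + 6*a*m + 5*a - 8*m^2 + 10*m) + (7*a - 2*m - 13)*(6*w*a + 12*w*m + 5*a^2 + 6*a*m + 5*a - 8*m^2 + 10*m); both groups contain (6*w*a + 12*w*m + 5*a^2 + 6*a*m + 5*a - 8*m^2 + 10*m), so (9*w + 7*a - 2*m - 13) is a factor with cofactor 6*w*a + 12*w*m + 5*a^2 + 6*a*m + 5*a - 8*m^2 + 10*m.
The cofactor groups again: 6*w*a + 12*w*m + 5*a^2 + 6*a*m + 5*a - 8*m^2 + 10*m = a*(6*w + 5*a - 4*m + 5) + 2*m*(6*w + 5*a - 4*m + 5); both groups contain (6*w + 5*a - 4*m + 5), giving (a + 2*m)*(6*w + 5*a - 4*m + 5).

(6*w + 5*a - 4*m + 5)*(9*w + 7*a - 2*m - 13)*(a + 2*m)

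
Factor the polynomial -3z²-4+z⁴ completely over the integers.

Substitute u = z² to get a quadratic in u, then factor.
z²-4 is a difference of squares.
z²+1 is irreducible over ℤ (sum of squares).

(z+2)(z-2)(z²+1)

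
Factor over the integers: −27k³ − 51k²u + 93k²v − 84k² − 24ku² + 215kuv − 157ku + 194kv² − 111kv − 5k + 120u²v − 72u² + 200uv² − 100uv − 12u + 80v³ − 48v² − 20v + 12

−(3k + 3u + 2v − 1)(9k + 8u + 8v + 4)(k − 5v + 3)

Group: k(−27k² − 51ku − 42kv − 3k − 24u² − 40uv − 4u − 16v² + 4) + (−5v + 3)(−27k² − 51ku − 42kv − 3k − 24u² − 40uv − 4u − 16v² + 4); both groups contain (−27k² − 51ku − 42kv − 3k − 24u² − 40uv − 4u − 16v² + 4), so (k − 5v + 3) is a factor with cofactor −27k² − 51ku − 42kv − 3k − 24u² − 40uv − 4u − 16v² + 4.
The cofactor groups again: −27k² − 51ku − 42kv − 3k − 24u² − 40uv − 4u − 16v² + 4 = −3k(9k + 8u + 8v + 4) + (−3u − 2v + 1)(9k + 8u + 8v + 4); both groups contain (9k + 8u + 8v + 4), giving −(3k + 3u + 2v − 1)(9k + 8u + 8v + 4).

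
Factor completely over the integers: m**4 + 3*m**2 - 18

Substitute u = m**2 to get a quadratic in u, then factor.
m**2 + 6 is irreducible over ℤ (always positive, so no real roots).
m**2 - 3 is irreducible over ℤ (3 is not a perfect square).

(m**2 + 6)*(m**2 - 3)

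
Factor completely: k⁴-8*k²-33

(k²+3)*(k²-11)

Substitute u = k² to get a quadratic in u, then factor.
k²-11 is irreducible over ℤ (11 is not a perfect square).
k²+3 is irreducible over ℤ (always positive, so no real roots).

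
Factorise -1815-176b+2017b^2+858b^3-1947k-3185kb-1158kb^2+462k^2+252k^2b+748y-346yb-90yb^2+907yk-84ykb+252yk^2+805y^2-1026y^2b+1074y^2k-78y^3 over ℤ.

Group: y(-78y^2-18yk-12yb-53y-18kb-33k+66b^2+211b+165) + (-14k+13b-11)(-78y^2-18yk-12yb-53y-18kb-33k+66b^2+211b+165); both groups contain (-78y^2-18yk-12yb-53y-18kb-33k+66b^2+211b+165), so (y-14k+13b-11) is a factor with cofactor -78y^2-18yk-12yb-53y-18kb-33k+66b^2+211b+165.
The cofactor groups again: -78y^2-18yk-12yb-53y-18kb-33k+66b^2+211b+165 = -6y(13y+3k-11b-15) + (-6b-11)(13y+3k-11b-15); both groups contain (13y+3k-11b-15), giving -(6y+6b+11)(13y+3k-11b-15).

-(13y+3k-11b-15)(y-14k+13b-11)(6y+6b+11)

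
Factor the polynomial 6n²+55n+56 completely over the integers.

(6n+7)(n+8)

Need a pair with product 6·56 = 336 and sum 55: that's 7 and 48.
Split the middle term: 6n²+7n + 48n+56 = n(6n+7) + 8(6n+7).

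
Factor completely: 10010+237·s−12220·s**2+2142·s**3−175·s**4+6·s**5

Among the possible rational roots, s = 14 is a root, so (s−14) is a factor; dividing leaves 6·s**4−91·s**3+868·s**2−68·s−715.
Next, s = −5/6 is a root, so (6·s+5) divides it; the quotient is s**3−16·s**2+158·s−143.
Next, s = 1 is a root, giving the factor (s−1) and quotient s**2−15·s+143.
The quadratic s**2−15·s+143 has discriminant −347 < 0 and is irreducible over ℤ.

(6·s+5)·(s−1)·(s−14)·(s**2−15·s+143)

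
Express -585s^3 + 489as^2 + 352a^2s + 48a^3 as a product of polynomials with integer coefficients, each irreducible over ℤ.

Group: 4a(12a^2 + 97as + 195s^2) - 3s(12a^2 + 97as + 195s^2); both groups contain (12a^2 + 97as + 195s^2), so (4a - 3s) is a factor with cofactor 12a^2 + 97as + 195s^2.
The cofactor groups again: 12a^2 + 97as + 195s^2 = 3a(4a + 15s) + 13s(4a + 15s); both groups contain (4a + 15s), giving (3a + 13s)(4a + 15s).

(3a + 13s)(4a + 15s)(4a - 3s)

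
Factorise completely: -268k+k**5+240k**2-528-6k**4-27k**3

Trying the rational-root candidates, k = -1 is a root, so (k+1) is a factor; dividing leaves k**4-7k**3-20k**2+260k-528.
Continuing, k = 4 is a root, so (k-4) is a factor; dividing leaves k**3-3k**2-32k+132.
Next, k = -6 is a root, so (k+6) divides it; the quotient is k**2-9k+22.
The quadratic k**2-9k+22 has discriminant -7 < 0 and is irreducible over ℤ.

(k+1)(k+6)(k-4)(k**2-9k+22)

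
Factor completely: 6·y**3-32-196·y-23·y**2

Among the possible rational roots, y = -1/6 is a root, giving the factor (6·y+1) and quotient y**2-4·y-32.
The remaining quadratic factors as (y+4)(y-8).

(6·y+1)·(y+4)·(y-8)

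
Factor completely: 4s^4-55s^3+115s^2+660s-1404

Trying the rational-root candidates, s = 9 is a root, giving the factor (s-9) and quotient 4s^3-19s^2-56s+156.
Then s = 2 is a root, so (s-2) is a factor; dividing leaves 4s^2-11s-78.
The remaining quadratic factors as (s-6)(4s+13).

(4s+13)(s-2)(s-6)(s-9)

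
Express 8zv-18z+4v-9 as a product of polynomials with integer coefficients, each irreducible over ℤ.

(2z+1)(4v-9)

Group as (8zv-18z) + (4v-9) = 2z(4v-9) + (4v-9).
Both groups share the factor (4v-9).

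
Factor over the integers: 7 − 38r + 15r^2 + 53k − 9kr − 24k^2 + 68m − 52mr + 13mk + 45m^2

(5m − 3k − 3r + 7)(9m + 8k − 5r + 1)

Group: 9m(5m − 3k − 3r + 7) + (8k − 5r + 1)(5m − 3k − 3r + 7); both groups contain (5m − 3k − 3r + 7).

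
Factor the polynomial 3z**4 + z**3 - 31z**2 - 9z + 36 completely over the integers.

By the rational root theorem, z = -3 is a root, so (z + 3) is a factor; dividing leaves 3z**3 - 8z**2 - 7z + 12.
Continuing, z = 1 is a root, so (z - 1) is a factor; dividing leaves 3z**2 - 5z - 12.
The remaining quadratic factors as (z - 3)(3z + 4).

(3z + 4)(z + 3)(z - 1)(z - 3)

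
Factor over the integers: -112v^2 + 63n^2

7(3n + 4v)(3n - 4v)

Every term has a factor of 7. Then 9n^2 - 16v^2 = (3n)² − (4v)².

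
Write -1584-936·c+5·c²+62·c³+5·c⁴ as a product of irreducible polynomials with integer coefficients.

Among the possible rational roots, c = 4 is a root, giving the factor (c-4) and quotient 5·c³+82·c²+333·c+396.
Then c = -3 is a root, giving the factor (c+3) and quotient 5·c²+67·c+132.
The remaining quadratic factors as (c+11)(5·c+12).

(5·c+12)·(c+11)·(c+3)·(c-4)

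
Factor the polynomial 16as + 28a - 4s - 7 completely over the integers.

(4a - 1)(4s + 7)

Group as (16as + 28a) + (-4s - 7) = 4a(4s + 7) - (4s + 7).
Both groups share the factor (4s + 7).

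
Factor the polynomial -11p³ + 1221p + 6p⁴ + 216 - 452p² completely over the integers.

Among the possible rational roots, p = 8 is a root, giving the factor (p - 8) and quotient 6p³ + 37p² - 156p - 27.
Then p = 3 is a root, giving the factor (p - 3) and quotient 6p² + 55p + 9.
The remaining quadratic factors as (6p + 1)(p + 9).

(6p + 1)(p + 9)(p - 3)(p - 8)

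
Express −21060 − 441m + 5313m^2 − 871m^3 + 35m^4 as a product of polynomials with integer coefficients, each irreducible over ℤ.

Trying the rational-root candidates, m = −12/7 is a root, so (7m + 12) divides it; the quotient is 5m^3 − 133m^2 + 987m − 1755.
Continuing, m = 15 is a root, giving the factor (m − 15) and quotient 5m^2 − 58m + 117.
The remaining quadratic factors as (m − 9)(5m − 13).

(5m − 13)(7m + 12)(m − 15)(m − 9)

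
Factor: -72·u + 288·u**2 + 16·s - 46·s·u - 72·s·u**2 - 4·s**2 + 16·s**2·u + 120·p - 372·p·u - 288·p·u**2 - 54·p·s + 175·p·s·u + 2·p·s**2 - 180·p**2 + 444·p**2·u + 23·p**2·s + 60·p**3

(15·p + 2·s - 9·u)·(4·p + s - 4)·(p + 8·u - 2)

Group: 4·p·(15·p**2 + 2·p·s + 111·p·u - 30·p + 16·s·u - 4·s - 72·u**2 + 18·u) + (s - 4)·(15·p**2 + 2·p·s + 111·p·u - 30·p + 16·s·u - 4·s - 72·u**2 + 18·u); both groups contain (15·p**2 + 2·p·s + 111·p·u - 30·p + 16·s·u - 4·s - 72·u**2 + 18·u), so (4·p + s - 4) is a factor with cofactor 15·p**2 + 2·p·s + 111·p·u - 30·p + 16·s·u - 4·s - 72·u**2 + 18·u.
The cofactor groups again: 15·p**2 + 2·p·s + 111·p·u - 30·p + 16·s·u - 4·s - 72·u**2 + 18·u = 15·p·(p + 8·u - 2) + (2·s - 9·u)·(p + 8·u - 2); both groups contain (p + 8·u - 2), giving (15·p + 2·s - 9·u)·(p + 8·u - 2).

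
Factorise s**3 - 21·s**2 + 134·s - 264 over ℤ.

Trying the rational-root candidates, s = 4 is a root, giving the factor (s - 4) and quotient s**2 - 17·s + 66.
The remaining quadratic factors as (s - 6)(s - 11).

(s - 11)·(s - 4)·(s - 6)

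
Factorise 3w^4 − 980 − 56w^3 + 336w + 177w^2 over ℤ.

Among the possible rational roots, w = −7/3 is a root, so (3w + 7) is a factor; dividing leaves w^3 − 21w^2 + 108w − 140.
Continuing, w = 5 is a root, so (w − 5) divides it; the quotient is w^2 − 16w + 28.
The remaining quadratic factors as (w − 2)(w − 14).

(3w + 7)(w − 14)(w − 2)(w − 5)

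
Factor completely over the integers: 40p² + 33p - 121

(5p + 11)(8p - 11)

Need a pair with product 40·(-121) = -4840 and sum 33: that's -55 and 88.
Split the middle term: 40p² - 55p + 88p - 121 = 5p(8p - 11) + 11(8p - 11).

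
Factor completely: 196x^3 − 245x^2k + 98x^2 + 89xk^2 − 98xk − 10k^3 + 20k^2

(7x − 2k)(7x − 5k)(4x − k + 2)

Group: 7x(28x^2 − 27xk + 14x + 5k^2 − 10k) − 2k(28x^2 − 27xk + 14x + 5k^2 − 10k); both groups contain (28x^2 − 27xk + 14x + 5k^2 − 10k), so (7x − 2k) is a factor with cofactor 28x^2 − 27xk + 14x + 5k^2 − 10k.
The cofactor groups again: 28x^2 − 27xk + 14x + 5k^2 − 10k = 4x(7x − 5k) + (−k + 2)(7x − 5k); both groups contain (7x − 5k), giving (4x − k + 2)(7x − 5k).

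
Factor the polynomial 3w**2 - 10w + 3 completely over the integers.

(3w - 1)(w - 3)

Need a pair with product 3·3 = 9 and sum -10: that's -9 and -1.
Split the middle term: 3w**2 - 9w - w + 3 = 3w(w - 3) - (w - 3).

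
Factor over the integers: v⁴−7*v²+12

Substitute u = v² to get a quadratic in u, then factor.
v²−3 is irreducible over ℤ (3 is not a perfect square).
v²−4 is a difference of squares.

(v+2)*(v−2)*(v²−3)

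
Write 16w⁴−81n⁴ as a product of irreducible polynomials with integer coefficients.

(2w−3n)(2w+3n)(4w²+9n²)

Difference of squares twice: with A = 2w and B = 3n, A⁴ − B⁴ = (A² − B²)(A² + B²), and A² − B² factors again.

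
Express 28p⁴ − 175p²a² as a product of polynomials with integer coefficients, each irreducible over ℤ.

7p²(2p − 5a)(2p + 5a)

Factor out 7p², leaving 4p² − 25a², which is a difference of two squares.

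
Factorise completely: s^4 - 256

Difference of squares twice: with A = s and B = 4, A⁴ − B⁴ = (A² − B²)(A² + B²), and A² − B² factors again.

(s + 4)(s - 4)(s^2 + 16)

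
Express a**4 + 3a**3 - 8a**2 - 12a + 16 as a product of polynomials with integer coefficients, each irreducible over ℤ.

(a + 2)(a + 4)(a - 1)(a - 2)

Among the possible rational roots, a = 2 is a root, so (a - 2) divides it; the quotient is a**3 + 5a**2 + 2a - 8.
Then a = -4 is a root, giving the factor (a + 4) and quotient a**2 + a - 2.
The remaining quadratic factors as (a + 2)(a - 1).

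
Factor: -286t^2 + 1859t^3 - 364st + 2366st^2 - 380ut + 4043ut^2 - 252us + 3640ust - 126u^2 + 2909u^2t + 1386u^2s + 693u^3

Group: 11u(63u^2 + 126us + 190ut + 182st + 143t^2) + (13t - 2)(63u^2 + 126us + 190ut + 182st + 143t^2); both groups contain (63u^2 + 126us + 190ut + 182st + 143t^2), so (11u + 13t - 2) is a factor with cofactor 63u^2 + 126us + 190ut + 182st + 143t^2.
The cofactor groups again: 63u^2 + 126us + 190ut + 182st + 143t^2 = 7u(9u + 13t) + (14s + 11t)(9u + 13t); both groups contain (9u + 13t), giving (7u + 14s + 11t)(9u + 13t).

(11u + 13t - 2)(9u + 13t)(7u + 14s + 11t)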